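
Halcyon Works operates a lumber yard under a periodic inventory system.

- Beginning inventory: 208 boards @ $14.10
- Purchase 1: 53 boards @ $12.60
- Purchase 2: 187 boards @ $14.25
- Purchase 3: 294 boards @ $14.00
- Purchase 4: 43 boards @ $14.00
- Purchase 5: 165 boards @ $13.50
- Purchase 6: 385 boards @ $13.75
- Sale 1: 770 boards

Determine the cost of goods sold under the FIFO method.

Sale 1 (770) [FIFO — oldest first]: 208 @ $14.10 + 53 @ $12.60 + 187 @ $14.25 + 294 @ $14.00 + 28 @ $14.00 = $10,773.35
Ending inventory: 15 @ $14.00 + 165 @ $13.50 + 385 @ $13.75 = $7,731.25

COGS = $10,773.35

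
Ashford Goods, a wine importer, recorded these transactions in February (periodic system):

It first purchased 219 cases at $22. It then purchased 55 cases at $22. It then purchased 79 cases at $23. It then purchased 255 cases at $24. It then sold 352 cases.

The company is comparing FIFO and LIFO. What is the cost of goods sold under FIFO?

COGS = $7,822

FIFO COGS: 219 @ $22 + 55 @ $22 + 78 @ $23 = $7,822
LIFO COGS: 255 @ $24 + 79 @ $23 + 18 @ $22 = $8,333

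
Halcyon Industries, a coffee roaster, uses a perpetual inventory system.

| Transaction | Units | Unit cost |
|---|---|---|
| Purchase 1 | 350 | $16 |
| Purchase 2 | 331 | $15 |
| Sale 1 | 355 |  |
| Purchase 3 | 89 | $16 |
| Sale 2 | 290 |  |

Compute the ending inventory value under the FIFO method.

Ending inventory = $1,964

Sale 1 (355) [FIFO — oldest first]: 350 @ $16 + 5 @ $15 = $5,675
Sale 2 (290) [FIFO — oldest first]: 290 @ $15 = $4,350
Total COGS = $5,675 + $4,350 = $10,025
Ending inventory: 36 @ $15 + 89 @ $16 = $1,964
Check: goods available $11,989 = COGS $10,025 + ending $1,964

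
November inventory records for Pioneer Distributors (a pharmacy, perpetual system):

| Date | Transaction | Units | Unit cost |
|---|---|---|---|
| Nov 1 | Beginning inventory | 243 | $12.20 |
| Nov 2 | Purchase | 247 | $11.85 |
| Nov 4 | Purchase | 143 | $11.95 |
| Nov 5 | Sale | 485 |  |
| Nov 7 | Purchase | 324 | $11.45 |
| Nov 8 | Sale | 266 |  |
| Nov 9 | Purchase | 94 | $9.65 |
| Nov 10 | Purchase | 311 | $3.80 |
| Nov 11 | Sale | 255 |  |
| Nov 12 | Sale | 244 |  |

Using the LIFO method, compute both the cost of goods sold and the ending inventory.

COGS = $12,032.70; ending inventory = $1,366.40

Nov 5, 485 sold [LIFO — newest first]: 143 @ $11.95 + 247 @ $11.85 + 95 @ $12.20 = $5,794.80
Nov 8, 266 sold [LIFO — newest first]: 266 @ $11.45 = $3,045.70
Nov 11, 255 sold [LIFO — newest first]: 255 @ $3.80 = $969.00
Nov 12, 244 sold [LIFO — newest first]: 56 @ $3.80 + 94 @ $9.65 + 58 @ $11.45 + 36 @ $12.20 = $2,223.20
Total COGS = $5,794.80 + $3,045.70 + $969.00 + $2,223.20 = $12,032.70
Ending inventory: 112 @ $12.20 = $1,366.40
Check: goods available $13,399.10 = COGS $12,032.70 + ending $1,366.40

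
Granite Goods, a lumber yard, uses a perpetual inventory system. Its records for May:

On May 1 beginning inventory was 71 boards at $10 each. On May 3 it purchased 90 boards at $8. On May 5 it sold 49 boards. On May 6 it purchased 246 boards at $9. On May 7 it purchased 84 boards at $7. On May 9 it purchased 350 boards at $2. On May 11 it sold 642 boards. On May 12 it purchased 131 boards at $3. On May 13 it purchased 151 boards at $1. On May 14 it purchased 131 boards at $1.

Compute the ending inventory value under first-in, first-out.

Ending inventory = $975

May 5, 49 sold [FIFO — oldest first]: 49 @ $10 = $490
May 11, 642 sold [FIFO — oldest first]: 22 @ $10 + 90 @ $8 + 246 @ $9 + 84 @ $7 + 200 @ $2 = $4,142
Total COGS = $490 + $4,142 = $4,632
Ending inventory: 150 @ $2 + 131 @ $3 + 151 @ $1 + 131 @ $1 = $975
Check: goods available $5,607 = COGS $4,632 + ending $975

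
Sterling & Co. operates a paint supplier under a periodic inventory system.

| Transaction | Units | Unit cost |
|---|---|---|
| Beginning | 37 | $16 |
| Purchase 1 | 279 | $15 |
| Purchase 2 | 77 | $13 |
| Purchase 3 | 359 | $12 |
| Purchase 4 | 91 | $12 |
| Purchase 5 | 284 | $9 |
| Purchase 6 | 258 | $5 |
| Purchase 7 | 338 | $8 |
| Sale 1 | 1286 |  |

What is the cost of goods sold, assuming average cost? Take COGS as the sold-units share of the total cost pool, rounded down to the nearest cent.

Sale 1, sell 1286: 1286/1723 × $17,728.00 → $13,231.69
Ending inventory (cost pool remaining) = $4,496.31
Check: goods available $17,728.00 = COGS $13,231.69 + ending $4,496.31

COGS = $13,231.69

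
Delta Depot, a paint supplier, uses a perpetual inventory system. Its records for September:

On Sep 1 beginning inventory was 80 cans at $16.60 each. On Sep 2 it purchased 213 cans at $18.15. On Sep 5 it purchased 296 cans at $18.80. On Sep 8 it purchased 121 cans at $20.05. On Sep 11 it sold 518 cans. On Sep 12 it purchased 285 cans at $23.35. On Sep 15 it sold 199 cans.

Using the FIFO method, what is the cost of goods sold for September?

Sep 11, 518 sold [FIFO — oldest first]: 80 @ $16.60 + 213 @ $18.15 + 225 @ $18.80 = $9,423.95
Sep 15, 199 sold [FIFO — oldest first]: 71 @ $18.80 + 121 @ $20.05 + 7 @ $23.35 = $3,924.30
Total COGS = $9,423.95 + $3,924.30 = $13,348.25
Ending inventory: 278 @ $23.35 = $6,491.30
Check: goods available $19,839.55 = COGS $13,348.25 + ending $6,491.30

COGS = $13,348.25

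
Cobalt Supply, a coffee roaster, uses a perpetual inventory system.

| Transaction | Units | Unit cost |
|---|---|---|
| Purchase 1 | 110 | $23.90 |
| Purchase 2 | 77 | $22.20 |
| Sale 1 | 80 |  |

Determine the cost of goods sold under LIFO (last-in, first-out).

Sale 1 (80) [LIFO — newest first]: 77 @ $22.20 + 3 @ $23.90 = $1,781.10
Ending inventory: 107 @ $23.90 = $2,557.30

COGS = $1,781.10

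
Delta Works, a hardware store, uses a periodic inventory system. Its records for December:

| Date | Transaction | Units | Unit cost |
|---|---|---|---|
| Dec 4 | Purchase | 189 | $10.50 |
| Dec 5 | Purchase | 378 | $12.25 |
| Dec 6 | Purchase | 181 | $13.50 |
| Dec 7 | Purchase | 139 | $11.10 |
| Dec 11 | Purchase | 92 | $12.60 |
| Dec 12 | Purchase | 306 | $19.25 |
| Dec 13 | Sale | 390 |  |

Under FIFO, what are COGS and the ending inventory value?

Dec 13, 390 sold [FIFO — oldest first]: 189 @ $10.50 + 201 @ $12.25 = $4,446.75
Ending inventory: 177 @ $12.25 + 181 @ $13.50 + 139 @ $11.10 + 92 @ $12.60 + 306 @ $19.25 = $13,204.35

COGS = $4,446.75; ending inventory = $13,204.35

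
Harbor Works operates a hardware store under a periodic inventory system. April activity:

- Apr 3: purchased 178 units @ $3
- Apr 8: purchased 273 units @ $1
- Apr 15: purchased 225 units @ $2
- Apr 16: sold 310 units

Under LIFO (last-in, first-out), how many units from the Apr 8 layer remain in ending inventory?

Apr 16, 310 sold [LIFO — newest first]: 225 @ $2 + 85 @ $1 = $535
Ending inventory: 178 @ $3 + 188 @ $1 = $722

188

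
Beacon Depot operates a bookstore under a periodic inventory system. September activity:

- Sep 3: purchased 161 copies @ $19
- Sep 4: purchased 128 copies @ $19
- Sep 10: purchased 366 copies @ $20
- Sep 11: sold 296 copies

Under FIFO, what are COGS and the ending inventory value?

COGS = $5,631; ending inventory = $7,180

Sep 11, 296 sold [FIFO — oldest first]: 161 @ $19 + 128 @ $19 + 7 @ $20 = $5,631
Ending inventory: 359 @ $20 = $7,180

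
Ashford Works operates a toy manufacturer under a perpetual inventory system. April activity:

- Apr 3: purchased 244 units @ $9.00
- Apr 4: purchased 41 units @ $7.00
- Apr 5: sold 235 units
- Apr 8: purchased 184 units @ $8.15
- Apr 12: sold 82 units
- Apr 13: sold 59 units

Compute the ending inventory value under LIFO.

Apr 5, 235 sold [LIFO — newest first]: 41 @ $7.00 + 194 @ $9.00 = $2,033.00
Apr 12, 82 sold [LIFO — newest first]: 82 @ $8.15 = $668.30
Apr 13, 59 sold [LIFO — newest first]: 59 @ $8.15 = $480.85
Total COGS = $2,033.00 + $668.30 + $480.85 = $3,182.15
Ending inventory: 50 @ $9.00 + 43 @ $8.15 = $800.45
Check: goods available $3,982.60 = COGS $3,182.15 + ending $800.45

Ending inventory = $800.45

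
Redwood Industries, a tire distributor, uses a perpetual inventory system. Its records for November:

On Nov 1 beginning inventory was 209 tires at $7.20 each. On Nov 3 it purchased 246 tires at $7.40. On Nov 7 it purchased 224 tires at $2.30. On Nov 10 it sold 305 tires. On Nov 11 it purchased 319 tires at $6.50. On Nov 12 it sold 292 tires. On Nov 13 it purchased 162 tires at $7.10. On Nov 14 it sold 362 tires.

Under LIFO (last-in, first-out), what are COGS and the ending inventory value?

Nov 10, 305 sold [LIFO — newest first]: 224 @ $2.30 + 81 @ $7.40 = $1,114.60
Nov 12, 292 sold [LIFO — newest first]: 292 @ $6.50 = $1,898.00
Nov 14, 362 sold [LIFO — newest first]: 162 @ $7.10 + 27 @ $6.50 + 165 @ $7.40 + 8 @ $7.20 = $2,604.30
Total COGS = $1,114.60 + $1,898.00 + $2,604.30 = $5,616.90
Ending inventory: 201 @ $7.20 = $1,447.20

COGS = $5,616.90; ending inventory = $1,447.20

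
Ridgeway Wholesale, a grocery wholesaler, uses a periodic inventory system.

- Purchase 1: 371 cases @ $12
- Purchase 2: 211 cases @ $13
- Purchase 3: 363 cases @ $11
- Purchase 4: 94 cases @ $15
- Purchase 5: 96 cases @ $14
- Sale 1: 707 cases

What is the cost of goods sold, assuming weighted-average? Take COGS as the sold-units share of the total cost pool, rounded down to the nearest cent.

COGS = $8,684.57

Sale 1, sell 707: 707/1135 × $13,942.00 → $8,684.57
Ending inventory (cost pool remaining) = $5,257.43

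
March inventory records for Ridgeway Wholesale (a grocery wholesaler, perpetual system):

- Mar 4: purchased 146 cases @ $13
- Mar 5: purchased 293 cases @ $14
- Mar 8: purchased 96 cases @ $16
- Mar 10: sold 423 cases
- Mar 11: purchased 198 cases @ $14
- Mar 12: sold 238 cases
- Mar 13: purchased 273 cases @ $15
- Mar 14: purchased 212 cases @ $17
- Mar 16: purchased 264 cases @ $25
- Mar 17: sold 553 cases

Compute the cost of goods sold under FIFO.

COGS = $17,939

Mar 10, 423 sold [FIFO — oldest first]: 146 @ $13 + 277 @ $14 = $5,776
Mar 12, 238 sold [FIFO — oldest first]: 16 @ $14 + 96 @ $16 + 126 @ $14 = $3,524
Mar 17, 553 sold [FIFO — oldest first]: 72 @ $14 + 273 @ $15 + 208 @ $17 = $8,639
Total COGS = $5,776 + $3,524 + $8,639 = $17,939
Ending inventory: 4 @ $17 + 264 @ $25 = $6,668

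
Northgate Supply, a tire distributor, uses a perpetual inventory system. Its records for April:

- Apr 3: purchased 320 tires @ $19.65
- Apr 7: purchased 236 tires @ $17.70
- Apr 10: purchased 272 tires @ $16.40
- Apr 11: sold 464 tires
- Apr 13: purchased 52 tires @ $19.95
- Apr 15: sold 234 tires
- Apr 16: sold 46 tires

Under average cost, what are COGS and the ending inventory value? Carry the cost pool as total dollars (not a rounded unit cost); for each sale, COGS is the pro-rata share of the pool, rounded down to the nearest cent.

COGS = $13,479.08; ending inventory = $2,484.32

After Apr 3: 320 on hand, pool $6,288.00 (≈ $19.6500 each)
After Apr 7: 556 on hand, pool $10,465.20 (≈ $18.8223 each)
After Apr 10: 828 on hand, pool $14,926.00 (≈ $18.0266 each)
Apr 11, sell 464: 464/828 × $14,926.00 → $8,364.32
After Apr 13: 416 on hand, pool $7,599.08 (≈ $18.2670 each)
Apr 15, sell 234: 234/416 × $7,599.08 → $4,274.48
Apr 16, sell 46: 46/182 × $3,324.60 → $840.28
Total COGS = $8,364.32 + $4,274.48 + $840.28 = $13,479.08
Ending inventory (cost pool remaining) = $2,484.32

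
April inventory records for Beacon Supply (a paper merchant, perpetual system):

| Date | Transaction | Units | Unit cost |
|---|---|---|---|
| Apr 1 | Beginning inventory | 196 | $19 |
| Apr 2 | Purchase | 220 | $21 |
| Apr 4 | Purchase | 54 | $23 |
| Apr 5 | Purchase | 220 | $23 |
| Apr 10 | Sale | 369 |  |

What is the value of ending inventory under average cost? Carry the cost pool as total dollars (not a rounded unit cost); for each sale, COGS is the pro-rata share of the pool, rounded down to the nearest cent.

Ending inventory = $6,813.58

After Apr 1: 196 on hand, pool $3,724.00 (≈ $19.0000 each)
After Apr 2: 416 on hand, pool $8,344.00 (≈ $20.0577 each)
After Apr 4: 470 on hand, pool $9,586.00 (≈ $20.3957 each)
After Apr 5: 690 on hand, pool $14,646.00 (≈ $21.2261 each)
Apr 10, sell 369: 369/690 × $14,646.00 → $7,832.42
Ending inventory (cost pool remaining) = $6,813.58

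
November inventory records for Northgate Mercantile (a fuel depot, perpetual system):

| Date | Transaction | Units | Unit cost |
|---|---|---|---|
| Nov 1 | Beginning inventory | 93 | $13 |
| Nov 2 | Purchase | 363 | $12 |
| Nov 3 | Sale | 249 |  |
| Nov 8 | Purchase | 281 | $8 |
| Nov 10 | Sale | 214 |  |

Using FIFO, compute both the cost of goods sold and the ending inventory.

COGS = $5,621; ending inventory = $2,192

Nov 3, 249 sold [FIFO — oldest first]: 93 @ $13 + 156 @ $12 = $3,081
Nov 10, 214 sold [FIFO — oldest first]: 207 @ $12 + 7 @ $8 = $2,540
Total COGS = $3,081 + $2,540 = $5,621
Ending inventory: 274 @ $8 = $2,192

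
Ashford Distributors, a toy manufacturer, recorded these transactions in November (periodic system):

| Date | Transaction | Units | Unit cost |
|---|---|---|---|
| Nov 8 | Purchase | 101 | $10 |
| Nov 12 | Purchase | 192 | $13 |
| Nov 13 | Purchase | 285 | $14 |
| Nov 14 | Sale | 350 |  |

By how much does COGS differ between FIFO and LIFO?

$531

FIFO COGS: 101 @ $10 + 192 @ $13 + 57 @ $14 = $4,304
LIFO COGS: 285 @ $14 + 65 @ $13 = $4,835
Difference = |$4,304 − $4,835| = $531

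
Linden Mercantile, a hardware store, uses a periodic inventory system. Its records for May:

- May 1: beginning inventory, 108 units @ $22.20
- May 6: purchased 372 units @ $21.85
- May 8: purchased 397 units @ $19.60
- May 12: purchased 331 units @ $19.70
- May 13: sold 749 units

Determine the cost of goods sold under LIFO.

COGS = $14,760.75

May 13, 749 sold [LIFO — newest first]: 331 @ $19.70 + 397 @ $19.60 + 21 @ $21.85 = $14,760.75
Ending inventory: 108 @ $22.20 + 351 @ $21.85 = $10,066.95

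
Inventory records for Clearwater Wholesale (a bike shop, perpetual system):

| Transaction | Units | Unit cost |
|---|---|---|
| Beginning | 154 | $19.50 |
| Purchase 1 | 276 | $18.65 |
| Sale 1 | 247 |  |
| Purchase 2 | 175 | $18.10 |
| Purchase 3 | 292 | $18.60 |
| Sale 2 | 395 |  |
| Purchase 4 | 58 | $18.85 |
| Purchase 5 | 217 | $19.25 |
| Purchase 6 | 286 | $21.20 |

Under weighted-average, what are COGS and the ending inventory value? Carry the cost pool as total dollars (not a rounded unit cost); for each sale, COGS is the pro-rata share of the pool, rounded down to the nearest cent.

COGS = $12,014.98; ending inventory = $16,067.87

After Beginning: 154 on hand, pool $3,003.00 (≈ $19.5000 each)
After Purchase 1: 430 on hand, pool $8,150.40 (≈ $18.9544 each)
Sale 1, sell 247: 247/430 × $8,150.40 → $4,681.74
After Purchase 2: 358 on hand, pool $6,636.16 (≈ $18.5368 each)
After Purchase 3: 650 on hand, pool $12,067.36 (≈ $18.5652 each)
Sale 2, sell 395: 395/650 × $12,067.36 → $7,333.24
After Purchase 4: 313 on hand, pool $5,827.42 (≈ $18.6180 each)
After Purchase 5: 530 on hand, pool $10,004.67 (≈ $18.8767 each)
After Purchase 6: 816 on hand, pool $16,067.87 (≈ $19.6910 each)
Total COGS = $4,681.74 + $7,333.24 = $12,014.98
Ending inventory (cost pool remaining) = $16,067.87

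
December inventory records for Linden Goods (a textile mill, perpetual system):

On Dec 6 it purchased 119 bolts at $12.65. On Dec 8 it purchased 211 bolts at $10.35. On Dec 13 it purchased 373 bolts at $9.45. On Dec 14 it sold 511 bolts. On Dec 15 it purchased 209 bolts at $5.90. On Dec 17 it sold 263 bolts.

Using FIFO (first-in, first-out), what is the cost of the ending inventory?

Dec 14, 511 sold [FIFO — oldest first]: 119 @ $12.65 + 211 @ $10.35 + 181 @ $9.45 = $5,399.65
Dec 17, 263 sold [FIFO — oldest first]: 192 @ $9.45 + 71 @ $5.90 = $2,233.30
Total COGS = $5,399.65 + $2,233.30 = $7,632.95
Ending inventory: 138 @ $5.90 = $814.20

Ending inventory = $814.20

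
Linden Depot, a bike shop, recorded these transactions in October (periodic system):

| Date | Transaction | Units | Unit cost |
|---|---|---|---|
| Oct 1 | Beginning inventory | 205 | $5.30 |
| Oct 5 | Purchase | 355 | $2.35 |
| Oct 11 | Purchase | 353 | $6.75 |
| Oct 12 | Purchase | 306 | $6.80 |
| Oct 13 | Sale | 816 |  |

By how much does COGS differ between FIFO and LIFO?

FIFO COGS: 205 @ $5.30 + 355 @ $2.35 + 256 @ $6.75 = $3,648.75
LIFO COGS: 306 @ $6.80 + 353 @ $6.75 + 157 @ $2.35 = $4,832.50
Difference = |$3,648.75 − $4,832.50| = $1,183.75

$1,183.75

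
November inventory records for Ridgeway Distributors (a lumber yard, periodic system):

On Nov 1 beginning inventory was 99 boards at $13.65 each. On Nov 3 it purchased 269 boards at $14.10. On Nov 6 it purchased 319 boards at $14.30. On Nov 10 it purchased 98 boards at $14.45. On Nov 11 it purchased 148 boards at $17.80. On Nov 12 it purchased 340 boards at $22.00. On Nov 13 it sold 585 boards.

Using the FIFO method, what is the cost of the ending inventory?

Ending inventory = $12,989.10

Nov 13, 585 sold [FIFO — oldest first]: 99 @ $13.65 + 269 @ $14.10 + 217 @ $14.30 = $8,247.35
Ending inventory: 102 @ $14.30 + 98 @ $14.45 + 148 @ $17.80 + 340 @ $22.00 = $12,989.10
Check: goods available $21,236.45 = COGS $8,247.35 + ending $12,989.10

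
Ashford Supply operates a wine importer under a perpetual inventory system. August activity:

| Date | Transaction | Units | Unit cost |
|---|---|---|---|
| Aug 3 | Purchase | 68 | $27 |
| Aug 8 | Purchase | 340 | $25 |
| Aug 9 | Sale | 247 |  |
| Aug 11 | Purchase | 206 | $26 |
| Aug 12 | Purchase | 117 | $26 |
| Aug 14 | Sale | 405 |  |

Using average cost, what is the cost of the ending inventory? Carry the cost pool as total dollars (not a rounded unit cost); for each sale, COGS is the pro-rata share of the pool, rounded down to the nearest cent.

Ending inventory = $2,036.49

After Aug 3: 68 on hand, pool $1,836.00 (≈ $27.0000 each)
After Aug 8: 408 on hand, pool $10,336.00 (≈ $25.3333 each)
Aug 9, sell 247: 247/408 × $10,336.00 → $6,257.33
After Aug 11: 367 on hand, pool $9,434.67 (≈ $25.7075 each)
After Aug 12: 484 on hand, pool $12,476.67 (≈ $25.7782 each)
Aug 14, sell 405: 405/484 × $12,476.67 → $10,440.18
Total COGS = $6,257.33 + $10,440.18 = $16,697.51
Ending inventory (cost pool remaining) = $2,036.49
Check: goods available $18,734.00 = COGS $16,697.51 + ending $2,036.49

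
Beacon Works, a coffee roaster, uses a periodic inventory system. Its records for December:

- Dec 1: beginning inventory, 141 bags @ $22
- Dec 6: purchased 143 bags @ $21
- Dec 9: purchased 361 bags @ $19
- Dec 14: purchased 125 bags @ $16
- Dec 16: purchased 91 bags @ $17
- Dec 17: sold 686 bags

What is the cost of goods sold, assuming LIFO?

Dec 17, 686 sold [LIFO — newest first]: 91 @ $17 + 125 @ $16 + 361 @ $19 + 109 @ $21 = $12,695
Ending inventory: 141 @ $22 + 34 @ $21 = $3,816
Check: goods available $16,511 = COGS $12,695 + ending $3,816

COGS = $12,695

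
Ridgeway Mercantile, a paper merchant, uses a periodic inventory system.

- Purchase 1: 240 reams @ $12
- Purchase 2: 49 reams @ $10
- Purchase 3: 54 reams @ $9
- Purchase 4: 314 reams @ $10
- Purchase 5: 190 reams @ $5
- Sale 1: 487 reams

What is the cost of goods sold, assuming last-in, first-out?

Sale 1 (487) [LIFO — newest first]: 190 @ $5 + 297 @ $10 = $3,920
Ending inventory: 240 @ $12 + 49 @ $10 + 54 @ $9 + 17 @ $10 = $4,026

COGS = $3,920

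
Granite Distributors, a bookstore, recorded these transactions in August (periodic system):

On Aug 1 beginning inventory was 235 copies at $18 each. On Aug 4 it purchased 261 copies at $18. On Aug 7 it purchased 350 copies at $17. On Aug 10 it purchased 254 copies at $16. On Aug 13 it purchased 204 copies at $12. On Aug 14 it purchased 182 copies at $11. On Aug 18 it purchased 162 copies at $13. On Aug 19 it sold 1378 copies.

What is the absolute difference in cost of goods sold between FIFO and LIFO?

$1,566

FIFO COGS: 235 @ $18 + 261 @ $18 + 350 @ $17 + 254 @ $16 + 204 @ $12 + 74 @ $11 = $22,204
LIFO COGS: 162 @ $13 + 182 @ $11 + 204 @ $12 + 254 @ $16 + 350 @ $17 + 226 @ $18 = $20,638
Difference = |$22,204 − $20,638| = $1,566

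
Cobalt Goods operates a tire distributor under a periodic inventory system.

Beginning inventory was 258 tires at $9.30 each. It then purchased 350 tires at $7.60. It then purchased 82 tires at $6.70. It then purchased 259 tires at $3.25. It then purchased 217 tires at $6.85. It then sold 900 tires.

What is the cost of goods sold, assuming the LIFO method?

Sale 1 (900) [LIFO — newest first]: 217 @ $6.85 + 259 @ $3.25 + 82 @ $6.70 + 342 @ $7.60 = $5,476.80
Ending inventory: 258 @ $9.30 + 8 @ $7.60 = $2,460.20

COGS = $5,476.80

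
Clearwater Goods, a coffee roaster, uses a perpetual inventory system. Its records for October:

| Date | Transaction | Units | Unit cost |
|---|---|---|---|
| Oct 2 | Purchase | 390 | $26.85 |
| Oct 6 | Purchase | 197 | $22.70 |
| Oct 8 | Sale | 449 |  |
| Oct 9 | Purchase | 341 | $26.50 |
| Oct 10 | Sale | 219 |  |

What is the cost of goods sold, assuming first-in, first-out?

Oct 8, 449 sold [FIFO — oldest first]: 390 @ $26.85 + 59 @ $22.70 = $11,810.80
Oct 10, 219 sold [FIFO — oldest first]: 138 @ $22.70 + 81 @ $26.50 = $5,279.10
Total COGS = $11,810.80 + $5,279.10 = $17,089.90
Ending inventory: 260 @ $26.50 = $6,890.00

COGS = $17,089.90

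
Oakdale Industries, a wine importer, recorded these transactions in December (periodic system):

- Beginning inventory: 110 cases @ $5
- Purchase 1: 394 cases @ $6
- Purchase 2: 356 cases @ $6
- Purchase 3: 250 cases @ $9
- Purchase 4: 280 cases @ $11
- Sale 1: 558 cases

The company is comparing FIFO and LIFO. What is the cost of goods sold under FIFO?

COGS = $3,238

FIFO COGS: 110 @ $5 + 394 @ $6 + 54 @ $6 = $3,238
LIFO COGS: 280 @ $11 + 250 @ $9 + 28 @ $6 = $5,498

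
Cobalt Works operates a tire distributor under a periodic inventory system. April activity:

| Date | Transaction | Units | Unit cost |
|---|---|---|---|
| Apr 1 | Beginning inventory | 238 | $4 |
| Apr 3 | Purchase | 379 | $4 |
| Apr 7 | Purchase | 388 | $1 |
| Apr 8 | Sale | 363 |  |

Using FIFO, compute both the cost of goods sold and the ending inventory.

Apr 8, 363 sold [FIFO — oldest first]: 238 @ $4 + 125 @ $4 = $1,452
Ending inventory: 254 @ $4 + 388 @ $1 = $1,404

COGS = $1,452; ending inventory = $1,404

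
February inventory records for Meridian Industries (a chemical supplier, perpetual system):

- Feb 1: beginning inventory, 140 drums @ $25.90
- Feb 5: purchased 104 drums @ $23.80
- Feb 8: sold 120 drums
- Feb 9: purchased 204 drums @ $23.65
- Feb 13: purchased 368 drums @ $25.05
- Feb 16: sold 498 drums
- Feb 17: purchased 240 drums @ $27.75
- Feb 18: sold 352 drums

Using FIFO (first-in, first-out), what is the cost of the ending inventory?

Ending inventory = $2,386.50

Feb 8, 120 sold [FIFO — oldest first]: 120 @ $25.90 = $3,108.00
Feb 16, 498 sold [FIFO — oldest first]: 20 @ $25.90 + 104 @ $23.80 + 204 @ $23.65 + 170 @ $25.05 = $12,076.30
Feb 18, 352 sold [FIFO — oldest first]: 198 @ $25.05 + 154 @ $27.75 = $9,233.40
Total COGS = $3,108.00 + $12,076.30 + $9,233.40 = $24,417.70
Ending inventory: 86 @ $27.75 = $2,386.50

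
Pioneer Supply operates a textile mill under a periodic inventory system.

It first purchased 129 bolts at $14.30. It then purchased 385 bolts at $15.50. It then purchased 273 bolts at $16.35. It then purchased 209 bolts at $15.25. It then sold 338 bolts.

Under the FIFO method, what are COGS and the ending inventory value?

COGS = $5,084.20; ending inventory = $10,378.80

Sale 1 (338) [FIFO — oldest first]: 129 @ $14.30 + 209 @ $15.50 = $5,084.20
Ending inventory: 176 @ $15.50 + 273 @ $16.35 + 209 @ $15.25 = $10,378.80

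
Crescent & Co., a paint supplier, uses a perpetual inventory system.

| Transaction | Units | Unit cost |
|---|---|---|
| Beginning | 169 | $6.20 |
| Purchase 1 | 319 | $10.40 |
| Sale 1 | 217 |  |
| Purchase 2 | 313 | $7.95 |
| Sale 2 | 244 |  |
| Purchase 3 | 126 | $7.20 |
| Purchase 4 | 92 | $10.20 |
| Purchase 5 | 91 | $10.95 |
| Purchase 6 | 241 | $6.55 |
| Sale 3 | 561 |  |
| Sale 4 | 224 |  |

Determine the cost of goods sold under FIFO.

Sale 1 (217) [FIFO — oldest first]: 169 @ $6.20 + 48 @ $10.40 = $1,547.00
Sale 2 (244) [FIFO — oldest first]: 244 @ $10.40 = $2,537.60
Sale 3 (561) [FIFO — oldest first]: 27 @ $10.40 + 313 @ $7.95 + 126 @ $7.20 + 92 @ $10.20 + 3 @ $10.95 = $4,647.60
Sale 4 (224) [FIFO — oldest first]: 88 @ $10.95 + 136 @ $6.55 = $1,854.40
Total COGS = $1,547.00 + $2,537.60 + $4,647.60 + $1,854.40 = $10,586.60
Ending inventory: 105 @ $6.55 = $687.75
Check: goods available $11,274.35 = COGS $10,586.60 + ending $687.75

COGS = $10,586.60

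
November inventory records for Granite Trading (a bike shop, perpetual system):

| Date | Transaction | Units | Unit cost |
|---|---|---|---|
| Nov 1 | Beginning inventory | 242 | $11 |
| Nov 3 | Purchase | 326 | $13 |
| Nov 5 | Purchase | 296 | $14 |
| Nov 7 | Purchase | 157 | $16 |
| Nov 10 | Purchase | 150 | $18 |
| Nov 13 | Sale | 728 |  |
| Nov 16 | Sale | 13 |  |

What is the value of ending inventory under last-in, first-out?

Nov 13, 728 sold [LIFO — newest first]: 150 @ $18 + 157 @ $16 + 296 @ $14 + 125 @ $13 = $10,981
Nov 16, 13 sold [LIFO — newest first]: 13 @ $13 = $169
Total COGS = $10,981 + $169 = $11,150
Ending inventory: 242 @ $11 + 188 @ $13 = $5,106

Ending inventory = $5,106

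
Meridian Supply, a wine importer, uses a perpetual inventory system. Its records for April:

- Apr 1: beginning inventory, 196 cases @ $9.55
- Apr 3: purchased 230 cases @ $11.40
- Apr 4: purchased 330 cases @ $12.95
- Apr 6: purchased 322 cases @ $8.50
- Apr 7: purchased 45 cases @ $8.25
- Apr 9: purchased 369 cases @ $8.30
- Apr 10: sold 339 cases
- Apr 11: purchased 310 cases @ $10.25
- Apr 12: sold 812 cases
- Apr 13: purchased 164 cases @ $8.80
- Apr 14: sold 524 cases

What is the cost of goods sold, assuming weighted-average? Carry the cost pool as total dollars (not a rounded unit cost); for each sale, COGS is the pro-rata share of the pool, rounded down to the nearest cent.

After Apr 1: 196 on hand, pool $1,871.80 (≈ $9.5500 each)
After Apr 3: 426 on hand, pool $4,493.80 (≈ $10.5488 each)
After Apr 4: 756 on hand, pool $8,767.30 (≈ $11.5970 each)
After Apr 6: 1078 on hand, pool $11,504.30 (≈ $10.6719 each)
After Apr 7: 1123 on hand, pool $11,875.55 (≈ $10.5748 each)
After Apr 9: 1492 on hand, pool $14,938.25 (≈ $10.0122 each)
Apr 10, sell 339: 339/1492 × $14,938.25 → $3,394.14
After Apr 11: 1463 on hand, pool $14,721.61 (≈ $10.0626 each)
Apr 12, sell 812: 812/1463 × $14,721.61 → $8,170.84
After Apr 13: 815 on hand, pool $7,993.97 (≈ $9.8086 each)
Apr 14, sell 524: 524/815 × $7,993.97 → $5,139.68
Total COGS = $3,394.14 + $8,170.84 + $5,139.68 = $16,704.66
Ending inventory (cost pool remaining) = $2,854.29

COGS = $16,704.66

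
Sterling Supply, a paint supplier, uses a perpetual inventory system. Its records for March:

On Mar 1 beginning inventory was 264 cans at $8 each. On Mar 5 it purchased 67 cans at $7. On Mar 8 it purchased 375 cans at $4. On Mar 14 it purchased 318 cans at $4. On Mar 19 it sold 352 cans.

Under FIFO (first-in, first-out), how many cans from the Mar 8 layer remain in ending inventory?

354

Mar 19, 352 sold [FIFO — oldest first]: 264 @ $8 + 67 @ $7 + 21 @ $4 = $2,665
Ending inventory: 354 @ $4 + 318 @ $4 = $2,688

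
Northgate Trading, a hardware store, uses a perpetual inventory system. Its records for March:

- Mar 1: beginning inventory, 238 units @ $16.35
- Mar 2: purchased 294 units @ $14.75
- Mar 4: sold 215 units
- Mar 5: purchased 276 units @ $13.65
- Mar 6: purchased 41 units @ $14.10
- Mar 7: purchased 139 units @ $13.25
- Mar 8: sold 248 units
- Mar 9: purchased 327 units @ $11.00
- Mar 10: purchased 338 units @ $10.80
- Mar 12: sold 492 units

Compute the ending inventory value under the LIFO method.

Ending inventory = $9,798.75

Mar 4, 215 sold [LIFO — newest first]: 215 @ $14.75 = $3,171.25
Mar 8, 248 sold [LIFO — newest first]: 139 @ $13.25 + 41 @ $14.10 + 68 @ $13.65 = $3,348.05
Mar 12, 492 sold [LIFO — newest first]: 338 @ $10.80 + 154 @ $11.00 = $5,344.40
Total COGS = $3,171.25 + $3,348.05 + $5,344.40 = $11,863.70
Ending inventory: 238 @ $16.35 + 79 @ $14.75 + 208 @ $13.65 + 173 @ $11.00 = $9,798.75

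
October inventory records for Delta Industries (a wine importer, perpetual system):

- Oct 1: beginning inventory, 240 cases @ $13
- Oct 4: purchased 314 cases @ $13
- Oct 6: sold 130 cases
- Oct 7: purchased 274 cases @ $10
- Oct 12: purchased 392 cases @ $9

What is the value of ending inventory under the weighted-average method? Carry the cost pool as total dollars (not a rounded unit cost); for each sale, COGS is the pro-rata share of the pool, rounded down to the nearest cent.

After Oct 1: 240 on hand, pool $3,120.00 (≈ $13.0000 each)
After Oct 4: 554 on hand, pool $7,202.00 (≈ $13.0000 each)
Oct 6, sell 130: 130/554 × $7,202.00 → $1,690.00
After Oct 7: 698 on hand, pool $8,252.00 (≈ $11.8223 each)
After Oct 12: 1090 on hand, pool $11,780.00 (≈ $10.8073 each)
Ending inventory (cost pool remaining) = $11,780.00
Check: goods available $13,470.00 = COGS $1,690.00 + ending $11,780.00

Ending inventory = $11,780.00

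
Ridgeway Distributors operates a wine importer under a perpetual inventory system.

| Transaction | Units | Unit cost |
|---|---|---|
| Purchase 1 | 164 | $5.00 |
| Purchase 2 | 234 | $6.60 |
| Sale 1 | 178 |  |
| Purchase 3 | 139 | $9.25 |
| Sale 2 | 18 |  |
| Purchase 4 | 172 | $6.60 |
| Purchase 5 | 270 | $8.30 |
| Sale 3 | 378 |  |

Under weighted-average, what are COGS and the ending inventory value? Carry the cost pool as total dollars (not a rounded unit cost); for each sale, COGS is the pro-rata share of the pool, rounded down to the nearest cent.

COGS = $4,006.21; ending inventory = $3,020.14

After Purchase 1: 164 on hand, pool $820.00 (≈ $5.0000 each)
After Purchase 2: 398 on hand, pool $2,364.40 (≈ $5.9407 each)
Sale 1, sell 178: 178/398 × $2,364.40 → $1,057.44
After Purchase 3: 359 on hand, pool $2,592.71 (≈ $7.2220 each)
Sale 2, sell 18: 18/359 × $2,592.71 → $129.99
After Purchase 4: 513 on hand, pool $3,597.92 (≈ $7.0135 each)
After Purchase 5: 783 on hand, pool $5,838.92 (≈ $7.4571 each)
Sale 3, sell 378: 378/783 × $5,838.92 → $2,818.78
Total COGS = $1,057.44 + $129.99 + $2,818.78 = $4,006.21
Ending inventory (cost pool remaining) = $3,020.14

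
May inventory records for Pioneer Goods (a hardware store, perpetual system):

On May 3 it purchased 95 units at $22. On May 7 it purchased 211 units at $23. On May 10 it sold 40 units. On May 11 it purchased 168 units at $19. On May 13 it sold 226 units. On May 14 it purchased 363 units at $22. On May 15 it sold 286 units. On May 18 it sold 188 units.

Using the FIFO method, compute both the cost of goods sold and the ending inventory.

COGS = $15,987; ending inventory = $2,134

May 10, 40 sold [FIFO — oldest first]: 40 @ $22 = $880
May 13, 226 sold [FIFO — oldest first]: 55 @ $22 + 171 @ $23 = $5,143
May 15, 286 sold [FIFO — oldest first]: 40 @ $23 + 168 @ $19 + 78 @ $22 = $5,828
May 18, 188 sold [FIFO — oldest first]: 188 @ $22 = $4,136
Total COGS = $880 + $5,143 + $5,828 + $4,136 = $15,987
Ending inventory: 97 @ $22 = $2,134
Check: goods available $18,121 = COGS $15,987 + ending $2,134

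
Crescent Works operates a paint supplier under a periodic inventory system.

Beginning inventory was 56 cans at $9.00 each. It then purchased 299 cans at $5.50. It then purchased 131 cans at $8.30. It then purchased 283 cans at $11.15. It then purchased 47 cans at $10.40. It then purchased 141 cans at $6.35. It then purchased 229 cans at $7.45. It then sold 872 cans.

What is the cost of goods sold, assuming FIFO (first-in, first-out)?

Sale 1 (872) [FIFO — oldest first]: 56 @ $9.00 + 299 @ $5.50 + 131 @ $8.30 + 283 @ $11.15 + 47 @ $10.40 + 56 @ $6.35 = $7,235.65
Ending inventory: 85 @ $6.35 + 229 @ $7.45 = $2,245.80

COGS = $7,235.65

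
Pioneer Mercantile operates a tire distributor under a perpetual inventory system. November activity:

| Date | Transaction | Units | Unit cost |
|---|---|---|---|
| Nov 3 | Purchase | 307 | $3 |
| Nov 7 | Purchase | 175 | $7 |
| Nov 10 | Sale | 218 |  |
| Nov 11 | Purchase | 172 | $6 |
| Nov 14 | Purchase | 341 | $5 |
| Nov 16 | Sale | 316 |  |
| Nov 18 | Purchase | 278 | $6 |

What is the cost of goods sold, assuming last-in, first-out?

COGS = $2,934

Nov 10, 218 sold [LIFO — newest first]: 175 @ $7 + 43 @ $3 = $1,354
Nov 16, 316 sold [LIFO — newest first]: 316 @ $5 = $1,580
Total COGS = $1,354 + $1,580 = $2,934
Ending inventory: 264 @ $3 + 172 @ $6 + 25 @ $5 + 278 @ $6 = $3,617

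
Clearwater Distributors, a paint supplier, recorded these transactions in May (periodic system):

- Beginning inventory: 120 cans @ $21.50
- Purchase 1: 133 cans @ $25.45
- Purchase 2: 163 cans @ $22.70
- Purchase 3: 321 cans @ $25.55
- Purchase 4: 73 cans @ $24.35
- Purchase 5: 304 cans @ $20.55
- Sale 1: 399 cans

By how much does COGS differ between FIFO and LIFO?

FIFO COGS: 120 @ $21.50 + 133 @ $25.45 + 146 @ $22.70 = $9,279.05
LIFO COGS: 304 @ $20.55 + 73 @ $24.35 + 22 @ $25.55 = $8,586.85
Difference = |$9,279.05 − $8,586.85| = $692.20

$692.20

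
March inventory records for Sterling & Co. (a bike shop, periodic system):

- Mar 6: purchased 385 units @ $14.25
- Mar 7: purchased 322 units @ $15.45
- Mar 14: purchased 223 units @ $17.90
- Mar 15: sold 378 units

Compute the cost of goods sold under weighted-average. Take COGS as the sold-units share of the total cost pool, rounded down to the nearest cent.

Mar 15, sell 378: 378/930 × $14,452.85 → $5,874.38
Ending inventory (cost pool remaining) = $8,578.47

COGS = $5,874.38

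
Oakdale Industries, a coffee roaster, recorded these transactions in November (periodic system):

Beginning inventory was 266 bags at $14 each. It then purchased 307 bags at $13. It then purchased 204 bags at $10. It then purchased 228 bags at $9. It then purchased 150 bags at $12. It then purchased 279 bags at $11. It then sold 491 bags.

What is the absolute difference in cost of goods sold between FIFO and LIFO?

FIFO COGS: 266 @ $14 + 225 @ $13 = $6,649
LIFO COGS: 279 @ $11 + 150 @ $12 + 62 @ $9 = $5,427
Difference = |$6,649 − $5,427| = $1,222

$1,222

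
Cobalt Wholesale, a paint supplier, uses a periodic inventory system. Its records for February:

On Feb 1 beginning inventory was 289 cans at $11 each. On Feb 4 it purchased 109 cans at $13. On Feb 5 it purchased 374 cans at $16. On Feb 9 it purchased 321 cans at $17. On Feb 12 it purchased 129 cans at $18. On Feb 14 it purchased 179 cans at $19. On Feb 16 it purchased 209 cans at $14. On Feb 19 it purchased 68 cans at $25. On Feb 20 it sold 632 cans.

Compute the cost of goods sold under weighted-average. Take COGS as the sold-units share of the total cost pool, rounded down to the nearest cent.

Feb 20, sell 632: 632/1678 × $26,386.00 → $9,937.99
Ending inventory (cost pool remaining) = $16,448.01
Check: goods available $26,386.00 = COGS $9,937.99 + ending $16,448.01

COGS = $9,937.99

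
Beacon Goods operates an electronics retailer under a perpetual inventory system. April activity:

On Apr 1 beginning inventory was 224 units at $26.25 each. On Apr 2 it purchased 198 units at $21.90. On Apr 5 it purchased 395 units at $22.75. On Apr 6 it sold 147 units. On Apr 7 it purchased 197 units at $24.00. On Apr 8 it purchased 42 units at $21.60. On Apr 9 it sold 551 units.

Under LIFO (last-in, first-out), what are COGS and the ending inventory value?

COGS = $16,023.05; ending inventory = $8,814.60

Apr 6, 147 sold [LIFO — newest first]: 147 @ $22.75 = $3,344.25
Apr 9, 551 sold [LIFO — newest first]: 42 @ $21.60 + 197 @ $24.00 + 248 @ $22.75 + 64 @ $21.90 = $12,678.80
Total COGS = $3,344.25 + $12,678.80 = $16,023.05
Ending inventory: 224 @ $26.25 + 134 @ $21.90 = $8,814.60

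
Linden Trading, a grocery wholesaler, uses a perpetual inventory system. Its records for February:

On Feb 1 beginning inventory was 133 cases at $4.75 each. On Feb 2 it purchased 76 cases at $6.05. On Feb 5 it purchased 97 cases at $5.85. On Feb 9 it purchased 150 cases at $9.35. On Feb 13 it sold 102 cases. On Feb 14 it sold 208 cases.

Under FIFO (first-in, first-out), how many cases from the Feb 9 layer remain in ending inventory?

146

Feb 13, 102 sold [FIFO — oldest first]: 102 @ $4.75 = $484.50
Feb 14, 208 sold [FIFO — oldest first]: 31 @ $4.75 + 76 @ $6.05 + 97 @ $5.85 + 4 @ $9.35 = $1,211.90
Total COGS = $484.50 + $1,211.90 = $1,696.40
Ending inventory: 146 @ $9.35 = $1,365.10
Check: goods available $3,061.50 = COGS $1,696.40 + ending $1,365.10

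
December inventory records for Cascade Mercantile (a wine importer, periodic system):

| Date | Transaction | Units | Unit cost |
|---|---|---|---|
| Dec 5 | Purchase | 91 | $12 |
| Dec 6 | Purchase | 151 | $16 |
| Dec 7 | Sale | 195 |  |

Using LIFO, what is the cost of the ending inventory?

Ending inventory = $564

Dec 7, 195 sold [LIFO — newest first]: 151 @ $16 + 44 @ $12 = $2,944
Ending inventory: 47 @ $12 = $564
Check: goods available $3,508 = COGS $2,944 + ending $564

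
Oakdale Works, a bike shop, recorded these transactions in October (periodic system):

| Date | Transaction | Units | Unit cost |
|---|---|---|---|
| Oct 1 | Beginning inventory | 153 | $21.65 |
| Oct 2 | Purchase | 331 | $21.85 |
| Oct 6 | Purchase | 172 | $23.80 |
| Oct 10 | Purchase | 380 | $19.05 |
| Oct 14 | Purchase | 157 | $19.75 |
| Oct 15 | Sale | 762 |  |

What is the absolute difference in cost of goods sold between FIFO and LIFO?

FIFO COGS: 153 @ $21.65 + 331 @ $21.85 + 172 @ $23.80 + 106 @ $19.05 = $16,657.70
LIFO COGS: 157 @ $19.75 + 380 @ $19.05 + 172 @ $23.80 + 53 @ $21.85 = $15,591.40
Difference = |$16,657.70 − $15,591.40| = $1,066.30

$1,066.30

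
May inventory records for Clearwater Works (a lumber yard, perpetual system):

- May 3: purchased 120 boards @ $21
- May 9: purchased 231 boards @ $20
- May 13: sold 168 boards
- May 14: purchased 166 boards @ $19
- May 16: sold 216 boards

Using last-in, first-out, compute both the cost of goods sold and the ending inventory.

May 13, 168 sold [LIFO — newest first]: 168 @ $20 = $3,360
May 16, 216 sold [LIFO — newest first]: 166 @ $19 + 50 @ $20 = $4,154
Total COGS = $3,360 + $4,154 = $7,514
Ending inventory: 120 @ $21 + 13 @ $20 = $2,780
Check: goods available $10,294 = COGS $7,514 + ending $2,780

COGS = $7,514; ending inventory = $2,780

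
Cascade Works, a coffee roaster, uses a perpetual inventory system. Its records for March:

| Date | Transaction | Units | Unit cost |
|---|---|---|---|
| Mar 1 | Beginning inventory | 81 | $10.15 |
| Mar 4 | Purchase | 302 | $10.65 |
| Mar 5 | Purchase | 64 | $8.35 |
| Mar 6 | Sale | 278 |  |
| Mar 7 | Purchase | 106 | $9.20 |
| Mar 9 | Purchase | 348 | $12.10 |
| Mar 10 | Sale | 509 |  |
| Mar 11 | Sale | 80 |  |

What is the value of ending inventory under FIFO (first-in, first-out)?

Mar 6, 278 sold [FIFO — oldest first]: 81 @ $10.15 + 197 @ $10.65 = $2,920.20
Mar 10, 509 sold [FIFO — oldest first]: 105 @ $10.65 + 64 @ $8.35 + 106 @ $9.20 + 234 @ $12.10 = $5,459.25
Mar 11, 80 sold [FIFO — oldest first]: 80 @ $12.10 = $968.00
Total COGS = $2,920.20 + $5,459.25 + $968.00 = $9,347.45
Ending inventory: 34 @ $12.10 = $411.40

Ending inventory = $411.40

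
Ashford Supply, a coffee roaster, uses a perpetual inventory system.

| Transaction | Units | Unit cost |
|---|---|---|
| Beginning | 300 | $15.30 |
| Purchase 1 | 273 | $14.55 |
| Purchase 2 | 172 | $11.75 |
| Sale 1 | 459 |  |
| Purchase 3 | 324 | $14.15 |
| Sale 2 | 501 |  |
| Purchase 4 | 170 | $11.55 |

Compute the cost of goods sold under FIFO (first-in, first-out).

COGS = $13,625.40

Sale 1 (459) [FIFO — oldest first]: 300 @ $15.30 + 159 @ $14.55 = $6,903.45
Sale 2 (501) [FIFO — oldest first]: 114 @ $14.55 + 172 @ $11.75 + 215 @ $14.15 = $6,721.95
Total COGS = $6,903.45 + $6,721.95 = $13,625.40
Ending inventory: 109 @ $14.15 + 170 @ $11.55 = $3,505.85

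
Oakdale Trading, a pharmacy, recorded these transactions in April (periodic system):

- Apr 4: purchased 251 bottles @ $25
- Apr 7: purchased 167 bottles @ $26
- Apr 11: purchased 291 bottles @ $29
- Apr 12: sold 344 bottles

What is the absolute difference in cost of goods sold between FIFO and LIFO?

$1,124

FIFO COGS: 251 @ $25 + 93 @ $26 = $8,693
LIFO COGS: 291 @ $29 + 53 @ $26 = $9,817
Difference = |$8,693 − $9,817| = $1,124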